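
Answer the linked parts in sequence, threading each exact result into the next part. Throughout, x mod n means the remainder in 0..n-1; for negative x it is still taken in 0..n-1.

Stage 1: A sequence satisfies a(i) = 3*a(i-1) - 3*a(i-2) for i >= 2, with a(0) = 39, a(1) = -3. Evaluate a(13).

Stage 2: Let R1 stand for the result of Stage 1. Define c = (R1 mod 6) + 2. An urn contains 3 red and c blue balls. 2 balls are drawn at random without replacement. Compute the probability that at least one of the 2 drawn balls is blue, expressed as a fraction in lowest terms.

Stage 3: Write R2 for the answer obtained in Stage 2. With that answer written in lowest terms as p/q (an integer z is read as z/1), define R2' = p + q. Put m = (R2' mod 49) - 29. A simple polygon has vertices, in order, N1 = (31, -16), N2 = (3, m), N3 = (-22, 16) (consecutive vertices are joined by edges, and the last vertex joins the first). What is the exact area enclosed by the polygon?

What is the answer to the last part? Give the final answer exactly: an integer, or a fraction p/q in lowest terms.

Stage 1: a(2) = 3*(-3) - 3*(39) = -126; iterating: a(2)=-126, a(3)=-369, a(4)=-729, a(5)=-1080, a(6)=-1053, a(7)=81, a(8)=3402, a(9)=9963, a(10)=19683, a(11)=29160, a(12)=28431, a(13)=-2187; answer -2187
Stage 2: R1 = -2187; c = 5; total draws C(8,2) = 28; complement C(3,2) = 3; favorable 28 - 3 = 25; P = 25/28; answer 25/28
Stage 3: R2 = 25/28; threaded value p + q = 53; m = -25; cross terms: (31*-25 - 3*-16)=-727, (3*16 - -22*-25)=-502, (-22*-16 - 31*16)=-144; twice the area = |-1373| = 1373; area = 1373/2; answer 1373/2

1373/2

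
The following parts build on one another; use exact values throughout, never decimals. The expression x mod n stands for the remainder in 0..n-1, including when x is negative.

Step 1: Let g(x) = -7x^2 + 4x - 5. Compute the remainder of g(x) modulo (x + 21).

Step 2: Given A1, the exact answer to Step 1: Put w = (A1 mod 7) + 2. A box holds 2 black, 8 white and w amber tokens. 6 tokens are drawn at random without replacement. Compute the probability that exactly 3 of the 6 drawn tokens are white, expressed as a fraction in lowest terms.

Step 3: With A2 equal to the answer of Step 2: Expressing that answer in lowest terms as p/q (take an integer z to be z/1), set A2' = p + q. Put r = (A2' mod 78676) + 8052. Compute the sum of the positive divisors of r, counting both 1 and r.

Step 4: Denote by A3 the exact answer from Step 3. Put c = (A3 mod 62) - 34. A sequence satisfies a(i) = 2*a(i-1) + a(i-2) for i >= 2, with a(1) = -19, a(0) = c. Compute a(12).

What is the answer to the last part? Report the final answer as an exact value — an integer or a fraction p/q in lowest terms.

-320750

Step 1: remainder = value at the root: -7*(-21)^2 + 4*(-21)^1 - 5 = (-3087) + (-84) + (-5) = -3176; answer -3176
Step 2: A1 = -3176; w = 4; total draws C(14,6) = 3003; favorable C(8,3)*C(6,3) = 1120; P = 160/429; answer 160/429
Step 3: A2 = 160/429; threaded value p + q = 589; r = 8641; 8641 is prime, so its only divisors are 1 and 8641; sigma = 1 + 8641 = 8642; answer 8642
Step 4: A3 = 8642; c = -10; a(2) = 2*(-19) + 1*(-10) = -48; iterating: a(2)=-48, a(3)=-115, a(4)=-278, a(5)=-671, a(6)=-1620, a(7)=-3911, a(8)=-9442, a(9)=-22795, a(10)=-55032, a(11)=-132859, a(12)=-320750; answer -320750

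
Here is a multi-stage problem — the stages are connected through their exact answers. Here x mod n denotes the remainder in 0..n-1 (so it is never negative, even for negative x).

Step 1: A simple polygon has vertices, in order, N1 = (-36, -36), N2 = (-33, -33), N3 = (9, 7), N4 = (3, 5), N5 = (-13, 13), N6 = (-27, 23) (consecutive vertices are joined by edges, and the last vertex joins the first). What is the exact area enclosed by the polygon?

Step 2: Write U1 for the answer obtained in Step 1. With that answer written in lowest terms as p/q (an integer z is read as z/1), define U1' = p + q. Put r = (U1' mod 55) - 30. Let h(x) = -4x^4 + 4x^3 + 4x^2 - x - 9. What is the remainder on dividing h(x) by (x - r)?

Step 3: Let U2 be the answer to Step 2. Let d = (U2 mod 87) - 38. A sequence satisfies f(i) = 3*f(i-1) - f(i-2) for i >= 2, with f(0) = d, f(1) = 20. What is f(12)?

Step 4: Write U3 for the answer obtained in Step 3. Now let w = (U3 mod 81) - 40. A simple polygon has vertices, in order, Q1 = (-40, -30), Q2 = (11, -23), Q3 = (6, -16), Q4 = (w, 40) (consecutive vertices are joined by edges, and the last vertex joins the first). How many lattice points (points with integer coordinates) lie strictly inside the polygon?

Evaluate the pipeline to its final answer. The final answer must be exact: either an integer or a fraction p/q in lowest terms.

1455

Step 1: cross terms: (-36*-33 - -33*-36)=0, (-33*7 - 9*-33)=66, (9*5 - 3*7)=24, (3*13 - -13*5)=104, (-13*23 - -27*13)=52, (-27*-36 - -36*23)=1800; twice the area = |2046| = 2046; area = 1023; answer 1023
Step 2: U1 = 1023; threaded value p + q = 1024; r = 4; remainder = value at the root: -4*(4)^4 + 4*(4)^3 + 4*(4)^2 - 1*(4)^1 - 9 = (-1024) + (256) + (64) + (-4) + (-9) = -717; answer -717
Step 3: U2 = -717; d = 28; f(2) = 3*(20) - 1*(28) = 32; iterating: f(2)=32, f(3)=76, f(4)=196, f(5)=512, f(6)=1340, f(7)=3508, f(8)=9184, f(9)=24044, f(10)=62948, f(11)=164800, f(12)=431452; answer 431452
Step 4: U3 = 431452; w = 6; cross terms: (-40*-23 - 11*-30)=1250, (11*-16 - 6*-23)=-38, (6*40 - 6*-16)=336, (6*-30 - -40*40)=1420; twice the area = |2968| = 2968; area = 1484; boundary points = 1 + 1 + 56 + 2 = 60; strictly interior points = area - boundary/2 + 1 = 1455; answer 1455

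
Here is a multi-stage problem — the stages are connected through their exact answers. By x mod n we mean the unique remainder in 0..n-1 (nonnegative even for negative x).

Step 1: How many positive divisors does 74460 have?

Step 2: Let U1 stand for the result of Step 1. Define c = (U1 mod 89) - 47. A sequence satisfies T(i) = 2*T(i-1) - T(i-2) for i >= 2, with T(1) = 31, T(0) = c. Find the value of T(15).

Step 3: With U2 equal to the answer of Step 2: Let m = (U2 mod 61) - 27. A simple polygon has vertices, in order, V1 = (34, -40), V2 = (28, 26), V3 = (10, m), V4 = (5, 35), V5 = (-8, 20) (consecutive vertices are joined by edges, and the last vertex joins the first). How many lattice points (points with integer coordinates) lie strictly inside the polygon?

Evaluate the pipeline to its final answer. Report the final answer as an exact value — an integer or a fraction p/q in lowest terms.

1016

Step 1: 74460 = 2^2 * 3 * 5 * 17 * 73; number of divisors = (2+1) * (1+1) * (1+1) * (1+1) * (1+1) = 48; answer 48
Step 2: U1 = 48; c = 1; T(2) = 2*(31) - 1*(1) = 61; iterating: T(2)=61, T(3)=91, T(4)=121, T(5)=151, T(6)=181, T(7)=211, T(8)=241, T(9)=271, T(10)=301, T(11)=331, T(12)=361, T(13)=391, T(14)=421, T(15)=451; answer 451
Step 3: U2 = 451; m = -3; cross terms: (34*26 - 28*-40)=2004, (28*-3 - 10*26)=-344, (10*35 - 5*-3)=365, (5*20 - -8*35)=380, (-8*-40 - 34*20)=-360; twice the area = |2045| = 2045; area = 2045/2; boundary points = 6 + 1 + 1 + 1 + 6 = 15; strictly interior points = area - boundary/2 + 1 = 1016; answer 1016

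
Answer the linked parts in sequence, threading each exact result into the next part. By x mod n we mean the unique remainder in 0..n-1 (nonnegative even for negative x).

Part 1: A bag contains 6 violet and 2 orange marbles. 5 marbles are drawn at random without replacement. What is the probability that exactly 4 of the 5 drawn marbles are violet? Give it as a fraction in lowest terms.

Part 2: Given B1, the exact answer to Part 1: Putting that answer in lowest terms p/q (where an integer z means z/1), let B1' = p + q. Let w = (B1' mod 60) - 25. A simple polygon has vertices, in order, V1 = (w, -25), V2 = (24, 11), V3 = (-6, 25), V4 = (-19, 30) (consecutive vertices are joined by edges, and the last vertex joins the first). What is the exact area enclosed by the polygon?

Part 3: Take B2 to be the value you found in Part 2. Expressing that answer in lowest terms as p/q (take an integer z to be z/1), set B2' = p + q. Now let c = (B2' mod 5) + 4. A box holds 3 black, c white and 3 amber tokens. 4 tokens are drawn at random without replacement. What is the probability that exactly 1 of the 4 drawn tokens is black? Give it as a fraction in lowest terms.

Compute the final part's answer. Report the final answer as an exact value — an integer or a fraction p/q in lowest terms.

72/143

Part 1: total draws C(8,5) = 56; favorable C(6,4)*C(2,1) = 30; P = 15/28; answer 15/28
Part 2: B1 = 15/28; threaded value p + q = 43; w = 18; cross terms: (18*11 - 24*-25)=798, (24*25 - -6*11)=666, (-6*30 - -19*25)=295, (-19*-25 - 18*30)=-65; twice the area = |1694| = 1694; area = 847; answer 847
Part 3: B2 = 847; threaded value p + q = 848; c = 7; total draws C(13,4) = 715; favorable C(3,1)*C(10,3) = 360; P = 72/143; answer 72/143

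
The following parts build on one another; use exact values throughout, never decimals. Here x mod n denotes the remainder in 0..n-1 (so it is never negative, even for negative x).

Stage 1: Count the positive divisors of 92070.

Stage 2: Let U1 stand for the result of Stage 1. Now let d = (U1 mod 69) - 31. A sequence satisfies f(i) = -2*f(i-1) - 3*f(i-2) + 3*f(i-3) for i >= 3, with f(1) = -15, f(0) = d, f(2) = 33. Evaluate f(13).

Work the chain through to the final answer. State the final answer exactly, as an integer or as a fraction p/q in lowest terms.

Stage 1: 92070 = 2 * 3^3 * 5 * 11 * 31; number of divisors = (1+1) * (3+1) * (1+1) * (1+1) * (1+1) = 64; answer 64
Stage 2: U1 = 64; d = 33; f(3) = -2*(33) - 3*(-15) + 3*(33) = 78; iterating: f(3)=78, f(4)=-300, f(5)=465, f(6)=204, f(7)=-2703, f(8)=6189, f(9)=-3657, f(10)=-19362, f(11)=68262, f(12)=-89409, f(13)=-84054; answer -84054

-84054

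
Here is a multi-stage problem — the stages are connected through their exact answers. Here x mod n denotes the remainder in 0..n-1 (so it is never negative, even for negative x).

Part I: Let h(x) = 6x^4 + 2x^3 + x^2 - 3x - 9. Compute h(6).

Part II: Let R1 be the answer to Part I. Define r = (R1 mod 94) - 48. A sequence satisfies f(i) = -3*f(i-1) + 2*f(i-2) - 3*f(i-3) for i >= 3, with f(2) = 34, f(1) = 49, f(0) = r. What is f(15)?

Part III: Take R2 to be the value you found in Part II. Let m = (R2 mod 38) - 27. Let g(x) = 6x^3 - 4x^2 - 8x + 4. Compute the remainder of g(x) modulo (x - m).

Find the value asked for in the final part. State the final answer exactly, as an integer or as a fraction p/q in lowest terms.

-36140

Part I: 6*(6)^4 + 2*(6)^3 + 1*(6)^2 - 3*(6)^1 - 9 = (7776) + (432) + (36) + (-18) + (-9) = 8217; answer 8217
Part II: R1 = 8217; r = -9; f(3) = -3*(34) + 2*(49) - 3*(-9) = 23; iterating: f(3)=23, f(4)=-148, f(5)=388, f(6)=-1529, f(7)=5807, f(8)=-21643, f(9)=81130, f(10)=-304097, f(11)=1139480, f(12)=-4270024, f(13)=16001323, f(14)=-59962457, f(15)=224700089; answer 224700089
Part III: R2 = 224700089; m = -18; remainder = value at the root: 6*(-18)^3 - 4*(-18)^2 - 8*(-18)^1 + 4 = (-34992) + (-1296) + (144) + (4) = -36140; answer -36140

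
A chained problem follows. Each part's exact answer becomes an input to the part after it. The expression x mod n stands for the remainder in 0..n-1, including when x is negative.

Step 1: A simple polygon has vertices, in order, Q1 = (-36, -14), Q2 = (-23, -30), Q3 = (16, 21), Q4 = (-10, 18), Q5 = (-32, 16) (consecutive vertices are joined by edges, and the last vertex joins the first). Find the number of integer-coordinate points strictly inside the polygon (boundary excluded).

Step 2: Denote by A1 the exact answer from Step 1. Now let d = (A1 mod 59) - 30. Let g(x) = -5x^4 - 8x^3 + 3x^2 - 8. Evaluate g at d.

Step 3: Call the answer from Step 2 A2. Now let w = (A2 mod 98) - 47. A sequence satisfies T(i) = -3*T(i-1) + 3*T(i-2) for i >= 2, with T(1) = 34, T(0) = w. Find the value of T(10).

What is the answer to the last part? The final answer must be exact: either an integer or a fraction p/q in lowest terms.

-5505894

Step 1: cross terms: (-36*-30 - -23*-14)=758, (-23*21 - 16*-30)=-3, (16*18 - -10*21)=498, (-10*16 - -32*18)=416, (-32*-14 - -36*16)=1024; twice the area = |2693| = 2693; area = 2693/2; boundary points = 1 + 3 + 1 + 2 + 2 = 9; strictly interior points = area - boundary/2 + 1 = 1343; answer 1343
Step 2: A1 = 1343; d = 15; -5*(15)^4 - 8*(15)^3 + 3*(15)^2 - 8 = (-253125) + (-27000) + (675) + (-8) = -279458; answer -279458
Step 3: A2 = -279458; w = -9; T(2) = -3*(34) + 3*(-9) = -129; iterating: T(2)=-129, T(3)=489, T(4)=-1854, T(5)=7029, T(6)=-26649, T(7)=101034, T(8)=-383049, T(9)=1452249, T(10)=-5505894; answer -5505894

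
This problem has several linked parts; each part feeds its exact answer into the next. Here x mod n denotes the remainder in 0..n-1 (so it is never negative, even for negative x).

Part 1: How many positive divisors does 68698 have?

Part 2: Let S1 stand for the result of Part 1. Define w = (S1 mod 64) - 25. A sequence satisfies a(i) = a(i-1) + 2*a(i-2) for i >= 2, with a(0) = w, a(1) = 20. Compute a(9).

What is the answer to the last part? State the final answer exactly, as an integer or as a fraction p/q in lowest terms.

Part 1: 68698 = 2 * 7^2 * 701; number of divisors = (1+1) * (2+1) * (1+1) = 12; answer 12
Part 2: S1 = 12; w = -13; a(2) = 1*(20) + 2*(-13) = -6; iterating: a(2)=-6, a(3)=34, a(4)=22, a(5)=90, a(6)=134, a(7)=314, a(8)=582, a(9)=1210; answer 1210

1210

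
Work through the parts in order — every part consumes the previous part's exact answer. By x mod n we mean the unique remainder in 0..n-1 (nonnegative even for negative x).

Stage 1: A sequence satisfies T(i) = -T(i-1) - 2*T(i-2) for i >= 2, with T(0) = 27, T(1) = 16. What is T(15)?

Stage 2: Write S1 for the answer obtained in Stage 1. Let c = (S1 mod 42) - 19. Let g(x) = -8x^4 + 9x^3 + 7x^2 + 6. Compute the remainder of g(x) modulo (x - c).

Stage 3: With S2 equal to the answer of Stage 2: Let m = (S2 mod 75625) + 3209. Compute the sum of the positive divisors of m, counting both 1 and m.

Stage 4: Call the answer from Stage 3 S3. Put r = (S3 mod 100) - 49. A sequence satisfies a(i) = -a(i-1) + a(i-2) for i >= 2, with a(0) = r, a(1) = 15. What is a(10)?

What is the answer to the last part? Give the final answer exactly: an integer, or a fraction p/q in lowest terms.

Stage 1: T(2) = -1*(16) - 2*(27) = -70; iterating: T(2)=-70, T(3)=38, T(4)=102, T(5)=-178, T(6)=-26, T(7)=382, T(8)=-330, T(9)=-434, T(10)=1094, T(11)=-226, T(12)=-1962, T(13)=2414, T(14)=1510, T(15)=-6338; answer -6338
Stage 2: S1 = -6338; c = -15; remainder = value at the root: -8*(-15)^4 + 9*(-15)^3 + 7*(-15)^2 + 6 = (-405000) + (-30375) + (1575) + (6) = -433794; answer -433794
Stage 3: S2 = -433794; m = 23165; 23165 = 5 * 41 * 113; sigma = (1 + 5) * (1 + 41) * (1 + 113) = 6 * 42 * 114 = 28728; answer 28728
Stage 4: S3 = 28728; r = -21; a(2) = -1*(15) + 1*(-21) = -36; iterating: a(2)=-36, a(3)=51, a(4)=-87, a(5)=138, a(6)=-225, a(7)=363, a(8)=-588, a(9)=951, a(10)=-1539; answer -1539

-1539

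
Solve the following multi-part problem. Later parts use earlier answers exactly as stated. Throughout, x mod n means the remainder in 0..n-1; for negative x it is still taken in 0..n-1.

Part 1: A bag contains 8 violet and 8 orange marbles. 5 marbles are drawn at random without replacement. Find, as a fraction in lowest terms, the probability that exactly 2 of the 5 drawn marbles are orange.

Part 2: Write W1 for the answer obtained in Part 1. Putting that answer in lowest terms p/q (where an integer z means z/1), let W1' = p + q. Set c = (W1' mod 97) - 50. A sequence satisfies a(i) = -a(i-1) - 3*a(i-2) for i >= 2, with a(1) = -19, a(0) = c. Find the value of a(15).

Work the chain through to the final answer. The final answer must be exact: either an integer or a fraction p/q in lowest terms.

-23353

Part 1: total draws C(16,5) = 4368; favorable C(8,2)*C(8,3) = 1568; P = 14/39; answer 14/39
Part 2: W1 = 14/39; threaded value p + q = 53; c = 3; a(2) = -1*(-19) - 3*(3) = 10; iterating: a(2)=10, a(3)=47, a(4)=-77, a(5)=-64, a(6)=295, a(7)=-103, a(8)=-782, a(9)=1091, a(10)=1255, a(11)=-4528, a(12)=763, a(13)=12821, a(14)=-15110, a(15)=-23353; answer -23353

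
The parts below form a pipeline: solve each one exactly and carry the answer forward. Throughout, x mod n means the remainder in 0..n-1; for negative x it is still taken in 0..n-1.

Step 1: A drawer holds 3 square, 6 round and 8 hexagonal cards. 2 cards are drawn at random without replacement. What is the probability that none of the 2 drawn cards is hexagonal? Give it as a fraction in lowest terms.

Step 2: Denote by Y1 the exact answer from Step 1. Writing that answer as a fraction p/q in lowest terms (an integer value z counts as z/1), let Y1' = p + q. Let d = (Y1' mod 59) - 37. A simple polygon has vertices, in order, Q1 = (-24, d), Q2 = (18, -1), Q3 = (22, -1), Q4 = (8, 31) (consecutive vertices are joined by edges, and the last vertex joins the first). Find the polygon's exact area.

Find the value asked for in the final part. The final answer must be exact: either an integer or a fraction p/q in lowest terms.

701

Step 1: total draws C(17,2) = 136; favorable C(9,2) = 36; P = 9/34; answer 9/34
Step 2: Y1 = 9/34; threaded value p + q = 43; d = 6; cross terms: (-24*-1 - 18*6)=-84, (18*-1 - 22*-1)=4, (22*31 - 8*-1)=690, (8*6 - -24*31)=792; twice the area = |1402| = 1402; area = 701; answer 701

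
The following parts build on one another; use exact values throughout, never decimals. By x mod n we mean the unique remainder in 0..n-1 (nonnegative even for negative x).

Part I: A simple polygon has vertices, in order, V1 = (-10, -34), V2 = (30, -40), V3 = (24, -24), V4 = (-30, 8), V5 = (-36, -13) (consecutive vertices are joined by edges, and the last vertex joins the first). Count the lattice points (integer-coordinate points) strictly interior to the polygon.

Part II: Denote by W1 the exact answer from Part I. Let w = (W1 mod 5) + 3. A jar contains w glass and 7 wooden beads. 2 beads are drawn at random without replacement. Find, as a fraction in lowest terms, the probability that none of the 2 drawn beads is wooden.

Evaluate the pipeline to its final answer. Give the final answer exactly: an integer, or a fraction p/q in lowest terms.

5/26

Part I: cross terms: (-10*-40 - 30*-34)=1420, (30*-24 - 24*-40)=240, (24*8 - -30*-24)=-528, (-30*-13 - -36*8)=678, (-36*-34 - -10*-13)=1094; twice the area = |2904| = 2904; area = 1452; boundary points = 2 + 2 + 2 + 3 + 1 = 10; strictly interior points = area - boundary/2 + 1 = 1448; answer 1448
Part II: W1 = 1448; w = 6; total draws C(13,2) = 78; favorable C(6,2) = 15; P = 5/26; answer 5/26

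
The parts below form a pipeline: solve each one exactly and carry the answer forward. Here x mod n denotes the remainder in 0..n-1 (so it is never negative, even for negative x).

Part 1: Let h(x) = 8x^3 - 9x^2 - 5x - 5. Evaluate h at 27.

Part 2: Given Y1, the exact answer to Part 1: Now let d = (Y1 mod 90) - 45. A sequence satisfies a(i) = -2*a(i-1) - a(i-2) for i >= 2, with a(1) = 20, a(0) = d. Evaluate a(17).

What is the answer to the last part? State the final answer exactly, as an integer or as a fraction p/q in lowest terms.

-172

Part 1: 8*(27)^3 - 9*(27)^2 - 5*(27)^1 - 5 = (157464) + (-6561) + (-135) + (-5) = 150763; answer 150763
Part 2: Y1 = 150763; d = -32; a(2) = -2*(20) - 1*(-32) = -8; iterating: a(2)=-8, a(3)=-4, a(4)=16, a(5)=-28, a(6)=40, a(7)=-52, a(8)=64, a(9)=-76, a(10)=88, a(11)=-100, a(12)=112, a(13)=-124, a(14)=136, a(15)=-148, a(16)=160, a(17)=-172; answer -172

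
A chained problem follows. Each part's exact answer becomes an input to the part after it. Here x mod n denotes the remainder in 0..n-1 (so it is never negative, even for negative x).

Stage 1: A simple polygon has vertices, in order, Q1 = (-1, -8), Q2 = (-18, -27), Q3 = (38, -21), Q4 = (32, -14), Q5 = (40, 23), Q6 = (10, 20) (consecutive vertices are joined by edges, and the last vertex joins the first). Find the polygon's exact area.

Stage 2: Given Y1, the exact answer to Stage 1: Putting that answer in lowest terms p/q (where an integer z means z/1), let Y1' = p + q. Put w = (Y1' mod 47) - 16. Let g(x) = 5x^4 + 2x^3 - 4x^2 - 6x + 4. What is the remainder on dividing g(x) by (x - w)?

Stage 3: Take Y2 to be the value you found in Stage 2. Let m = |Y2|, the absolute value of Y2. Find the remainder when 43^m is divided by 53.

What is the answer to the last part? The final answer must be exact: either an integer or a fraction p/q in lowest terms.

Stage 1: cross terms: (-1*-27 - -18*-8)=-117, (-18*-21 - 38*-27)=1404, (38*-14 - 32*-21)=140, (32*23 - 40*-14)=1296, (40*20 - 10*23)=570, (10*-8 - -1*20)=-60; twice the area = |3233| = 3233; area = 3233/2; answer 3233/2
Stage 2: Y1 = 3233/2; threaded value p + q = 3235; w = 23; remainder = value at the root: 5*(23)^4 + 2*(23)^3 - 4*(23)^2 - 6*(23)^1 + 4 = (1399205) + (24334) + (-2116) + (-138) + (4) = 1421289; answer 1421289
Stage 3: Y2 = 1421289; m = 1421289; squarings mod 53: 43^1=43, 43^2=47, 43^4=36, 43^8=24, 43^16=46, 43^32=49, 43^64=16, 43^128=44, 43^256=28, 43^512=42, 43^1024=15, 43^2048=13, 43^4096=10, 43^8192=47, 43^16384=36, 43^32768=24, 43^65536=46, 43^131072=49, 43^262144=16, 43^524288=44, 43^1048576=28; 43^1421289 = 43^1 * 43^8 * 43^32 * 43^64 * 43^128 * 43^256 * 43^512 * 43^1024 * 43^2048 * 43^8192 * 43^32768 * 43^65536 * 43^262144 * 43^1048576 = 37 (mod 53); answer 37

37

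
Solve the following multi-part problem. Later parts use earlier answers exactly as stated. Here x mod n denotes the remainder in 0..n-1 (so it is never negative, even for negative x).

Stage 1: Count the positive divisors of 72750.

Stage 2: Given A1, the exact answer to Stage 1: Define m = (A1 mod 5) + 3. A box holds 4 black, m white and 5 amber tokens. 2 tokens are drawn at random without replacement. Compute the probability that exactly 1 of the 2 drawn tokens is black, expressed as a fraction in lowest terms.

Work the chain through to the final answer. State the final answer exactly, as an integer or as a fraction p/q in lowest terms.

40/91

Stage 1: 72750 = 2 * 3 * 5^3 * 97; number of divisors = (1+1) * (1+1) * (3+1) * (1+1) = 32; answer 32
Stage 2: A1 = 32; m = 5; total draws C(14,2) = 91; favorable C(4,1)*C(10,1) = 40; P = 40/91; answer 40/91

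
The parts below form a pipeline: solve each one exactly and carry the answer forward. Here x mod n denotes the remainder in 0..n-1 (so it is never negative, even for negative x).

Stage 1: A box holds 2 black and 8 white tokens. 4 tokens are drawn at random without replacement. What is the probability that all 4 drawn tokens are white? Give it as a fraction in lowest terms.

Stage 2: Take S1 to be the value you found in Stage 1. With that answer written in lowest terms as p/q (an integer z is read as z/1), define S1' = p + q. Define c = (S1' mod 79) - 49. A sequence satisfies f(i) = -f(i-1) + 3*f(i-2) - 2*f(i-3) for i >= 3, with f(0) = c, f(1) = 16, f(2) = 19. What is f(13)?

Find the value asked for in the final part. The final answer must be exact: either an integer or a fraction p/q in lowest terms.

595368

Stage 1: total draws C(10,4) = 210; favorable C(8,4) = 70; P = 1/3; answer 1/3
Stage 2: S1 = 1/3; threaded value p + q = 4; c = -45; f(3) = -1*(19) + 3*(16) - 2*(-45) = 119; iterating: f(3)=119, f(4)=-94, f(5)=413, f(6)=-933, f(7)=2360, f(8)=-5985, f(9)=14931, f(10)=-37606, f(11)=94369, f(12)=-237049, f(13)=595368; answer 595368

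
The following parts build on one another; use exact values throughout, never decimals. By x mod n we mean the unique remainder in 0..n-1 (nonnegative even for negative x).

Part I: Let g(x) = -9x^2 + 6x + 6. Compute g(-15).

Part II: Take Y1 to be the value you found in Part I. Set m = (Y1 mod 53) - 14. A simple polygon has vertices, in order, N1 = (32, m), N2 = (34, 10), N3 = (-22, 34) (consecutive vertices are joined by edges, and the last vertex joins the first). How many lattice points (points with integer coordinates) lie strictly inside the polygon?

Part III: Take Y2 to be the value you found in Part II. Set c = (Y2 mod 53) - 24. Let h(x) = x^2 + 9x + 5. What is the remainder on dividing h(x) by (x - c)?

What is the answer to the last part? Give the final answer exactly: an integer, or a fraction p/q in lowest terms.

Part I: -9*(-15)^2 + 6*(-15)^1 + 6 = (-2025) + (-90) + (6) = -2109; answer -2109
Part II: Y1 = -2109; m = -3; cross terms: (32*10 - 34*-3)=422, (34*34 - -22*10)=1376, (-22*-3 - 32*34)=-1022; twice the area = |776| = 776; area = 388; boundary points = 1 + 8 + 1 = 10; strictly interior points = area - boundary/2 + 1 = 384; answer 384
Part III: Y2 = 384; c = -11; remainder = value at the root: 1*(-11)^2 + 9*(-11)^1 + 5 = (121) + (-99) + (5) = 27; answer 27

27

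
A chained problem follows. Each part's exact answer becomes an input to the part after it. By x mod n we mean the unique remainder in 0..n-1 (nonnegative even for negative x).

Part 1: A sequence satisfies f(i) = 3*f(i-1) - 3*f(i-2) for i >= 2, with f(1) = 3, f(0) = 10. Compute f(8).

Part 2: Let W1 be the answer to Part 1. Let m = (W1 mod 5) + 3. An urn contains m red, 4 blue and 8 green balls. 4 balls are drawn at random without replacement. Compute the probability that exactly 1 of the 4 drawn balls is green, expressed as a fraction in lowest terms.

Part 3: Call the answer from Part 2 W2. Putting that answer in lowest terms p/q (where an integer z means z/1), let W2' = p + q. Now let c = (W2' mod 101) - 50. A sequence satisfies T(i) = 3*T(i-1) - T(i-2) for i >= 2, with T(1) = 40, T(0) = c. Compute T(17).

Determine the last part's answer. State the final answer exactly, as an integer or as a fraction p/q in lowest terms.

Part 1: f(2) = 3*(3) - 3*(10) = -21; iterating: f(2)=-21, f(3)=-72, f(4)=-153, f(5)=-243, f(6)=-270, f(7)=-81, f(8)=567; answer 567
Part 2: W1 = 567; m = 5; total draws C(17,4) = 2380; favorable C(8,1)*C(9,3) = 672; P = 24/85; answer 24/85
Part 3: W2 = 24/85; threaded value p + q = 109; c = -42; T(2) = 3*(40) - 1*(-42) = 162; iterating: T(2)=162, T(3)=446, T(4)=1176, T(5)=3082, T(6)=8070, T(7)=21128, T(8)=55314, T(9)=144814, T(10)=379128, T(11)=992570, T(12)=2598582, T(13)=6803176, T(14)=17810946, T(15)=46629662, T(16)=122078040, T(17)=319604458; answer 319604458

319604458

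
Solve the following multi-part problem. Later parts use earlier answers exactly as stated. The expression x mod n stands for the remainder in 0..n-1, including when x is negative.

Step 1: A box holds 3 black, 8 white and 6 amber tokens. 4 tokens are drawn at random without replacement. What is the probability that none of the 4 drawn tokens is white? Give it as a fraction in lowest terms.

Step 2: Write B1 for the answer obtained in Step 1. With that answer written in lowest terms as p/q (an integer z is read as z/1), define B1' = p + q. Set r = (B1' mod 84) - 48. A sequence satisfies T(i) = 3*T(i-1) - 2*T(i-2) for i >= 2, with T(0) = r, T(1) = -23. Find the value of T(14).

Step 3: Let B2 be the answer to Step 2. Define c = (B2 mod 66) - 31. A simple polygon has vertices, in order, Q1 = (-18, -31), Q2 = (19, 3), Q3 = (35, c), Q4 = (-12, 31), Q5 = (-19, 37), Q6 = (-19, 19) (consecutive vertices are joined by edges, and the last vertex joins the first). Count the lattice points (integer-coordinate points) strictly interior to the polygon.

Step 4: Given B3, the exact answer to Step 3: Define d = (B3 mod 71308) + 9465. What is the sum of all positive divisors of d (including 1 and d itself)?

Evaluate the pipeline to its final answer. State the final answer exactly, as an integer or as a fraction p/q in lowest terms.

28224

Step 1: total draws C(17,4) = 2380; favorable C(9,4) = 126; P = 9/170; answer 9/170
Step 2: B1 = 9/170; threaded value p + q = 179; r = -37; T(2) = 3*(-23) - 2*(-37) = 5; iterating: T(2)=5, T(3)=61, T(4)=173, T(5)=397, T(6)=845, T(7)=1741, T(8)=3533, T(9)=7117, T(10)=14285, T(11)=28621, T(12)=57293, T(13)=114637, T(14)=229325; answer 229325
Step 3: B2 = 229325; c = 10; cross terms: (-18*3 - 19*-31)=535, (19*10 - 35*3)=85, (35*31 - -12*10)=1205, (-12*37 - -19*31)=145, (-19*19 - -19*37)=342, (-19*-31 - -18*19)=931; twice the area = |3243| = 3243; area = 3243/2; boundary points = 1 + 1 + 1 + 1 + 18 + 1 = 23; strictly interior points = area - boundary/2 + 1 = 1611; answer 1611
Step 4: B3 = 1611; d = 11076; 11076 = 2^2 * 3 * 13 * 71; sigma = (1 + 2 + 4) * (1 + 3) * (1 + 13) * (1 + 71) = 7 * 4 * 14 * 72 = 28224; answer 28224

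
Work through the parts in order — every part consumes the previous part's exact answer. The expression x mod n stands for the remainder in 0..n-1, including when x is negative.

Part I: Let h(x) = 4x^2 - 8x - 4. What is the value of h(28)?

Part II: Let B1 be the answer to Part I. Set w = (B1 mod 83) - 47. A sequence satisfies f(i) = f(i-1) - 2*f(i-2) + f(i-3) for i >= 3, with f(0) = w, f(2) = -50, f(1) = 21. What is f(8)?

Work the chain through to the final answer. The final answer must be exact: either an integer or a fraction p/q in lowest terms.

-323

Part I: 4*(28)^2 - 8*(28)^1 - 4 = (3136) + (-224) + (-4) = 2908; answer 2908
Part II: B1 = 2908; w = -44; f(3) = 1*(-50) - 2*(21) + 1*(-44) = -136; iterating: f(3)=-136, f(4)=-15, f(5)=207, f(6)=101, f(7)=-328, f(8)=-323; answer -323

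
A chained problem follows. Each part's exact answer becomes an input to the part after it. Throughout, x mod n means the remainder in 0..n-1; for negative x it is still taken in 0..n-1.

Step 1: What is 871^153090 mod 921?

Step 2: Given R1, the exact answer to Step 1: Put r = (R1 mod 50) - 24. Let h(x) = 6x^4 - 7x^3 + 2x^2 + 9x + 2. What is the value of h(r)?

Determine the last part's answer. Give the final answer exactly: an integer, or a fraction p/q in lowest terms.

78872

Step 1: squarings mod 921: 871^1=871, 871^2=658, 871^4=94, 871^8=547, 871^16=805, 871^32=562, 871^64=862, 871^128=718, 871^256=685, 871^512=436, 871^1024=370, 871^2048=592, 871^4096=484, 871^8192=322, 871^16384=532, 871^32768=277, 871^65536=286, 871^131072=748; 871^153090 = 871^2 * 871^512 * 871^1024 * 871^4096 * 871^16384 * 871^131072 = 235 (mod 921); answer 235
Step 2: R1 = 235; r = 11; 6*(11)^4 - 7*(11)^3 + 2*(11)^2 + 9*(11)^1 + 2 = (87846) + (-9317) + (242) + (99) + (2) = 78872; answer 78872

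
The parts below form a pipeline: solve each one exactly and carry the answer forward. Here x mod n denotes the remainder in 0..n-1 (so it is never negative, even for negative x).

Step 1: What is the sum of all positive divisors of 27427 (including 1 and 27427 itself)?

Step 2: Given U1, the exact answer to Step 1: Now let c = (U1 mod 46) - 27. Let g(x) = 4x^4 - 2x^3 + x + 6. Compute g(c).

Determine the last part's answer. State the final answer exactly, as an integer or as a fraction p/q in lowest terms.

209241

Step 1: 27427 is prime, so its only divisors are 1 and 27427; sigma = 1 + 27427 = 27428; answer 27428
Step 2: U1 = 27428; c = -15; 4*(-15)^4 - 2*(-15)^3 + 1*(-15)^1 + 6 = (202500) + (6750) + (-15) + (6) = 209241; answer 209241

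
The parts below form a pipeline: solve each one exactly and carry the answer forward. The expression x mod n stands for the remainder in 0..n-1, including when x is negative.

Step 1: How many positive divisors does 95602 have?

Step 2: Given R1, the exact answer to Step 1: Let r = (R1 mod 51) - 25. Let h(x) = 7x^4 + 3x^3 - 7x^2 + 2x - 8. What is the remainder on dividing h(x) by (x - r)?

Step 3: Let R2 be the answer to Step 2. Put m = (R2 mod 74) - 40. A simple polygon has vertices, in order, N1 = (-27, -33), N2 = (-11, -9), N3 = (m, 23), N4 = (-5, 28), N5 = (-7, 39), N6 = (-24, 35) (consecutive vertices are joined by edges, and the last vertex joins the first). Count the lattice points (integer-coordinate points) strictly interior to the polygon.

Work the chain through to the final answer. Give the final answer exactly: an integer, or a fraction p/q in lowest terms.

Step 1: 95602 = 2 * 13 * 3677; number of divisors = (1+1) * (1+1) * (1+1) = 8; answer 8
Step 2: R1 = 8; r = -17; remainder = value at the root: 7*(-17)^4 + 3*(-17)^3 - 7*(-17)^2 + 2*(-17)^1 - 8 = (584647) + (-14739) + (-2023) + (-34) + (-8) = 567843; answer 567843
Step 3: R2 = 567843; m = 1; cross terms: (-27*-9 - -11*-33)=-120, (-11*23 - 1*-9)=-244, (1*28 - -5*23)=143, (-5*39 - -7*28)=1, (-7*35 - -24*39)=691, (-24*-33 - -27*35)=1737; twice the area = |2208| = 2208; area = 1104; boundary points = 8 + 4 + 1 + 1 + 1 + 1 = 16; strictly interior points = area - boundary/2 + 1 = 1097; answer 1097

1097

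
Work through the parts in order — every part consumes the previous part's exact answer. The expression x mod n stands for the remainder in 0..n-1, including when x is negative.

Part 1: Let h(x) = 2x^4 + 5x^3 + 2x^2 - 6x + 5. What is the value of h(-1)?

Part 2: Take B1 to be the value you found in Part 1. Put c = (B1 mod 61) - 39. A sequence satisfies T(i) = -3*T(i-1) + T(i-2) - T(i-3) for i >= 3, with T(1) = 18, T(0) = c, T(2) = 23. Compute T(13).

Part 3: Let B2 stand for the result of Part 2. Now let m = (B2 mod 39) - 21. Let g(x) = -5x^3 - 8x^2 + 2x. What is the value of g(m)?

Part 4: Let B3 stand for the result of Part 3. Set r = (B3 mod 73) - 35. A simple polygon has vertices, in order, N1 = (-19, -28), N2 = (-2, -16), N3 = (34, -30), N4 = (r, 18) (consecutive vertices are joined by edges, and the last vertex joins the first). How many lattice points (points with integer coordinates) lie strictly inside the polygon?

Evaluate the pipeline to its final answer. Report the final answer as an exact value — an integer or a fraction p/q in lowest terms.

Part 1: 2*(-1)^4 + 5*(-1)^3 + 2*(-1)^2 - 6*(-1)^1 + 5 = (2) + (-5) + (2) + (6) + (5) = 10; answer 10
Part 2: B1 = 10; c = -29; T(3) = -3*(23) + 1*(18) - 1*(-29) = -22; iterating: T(3)=-22, T(4)=71, T(5)=-258, T(6)=867, T(7)=-2930, T(8)=9915, T(9)=-33542, T(10)=113471, T(11)=-383870, T(12)=1298623, T(13)=-4393210; answer -4393210
Part 3: B2 = -4393210; m = 2; -5*(2)^3 - 8*(2)^2 + 2*(2)^1 = (-40) + (-32) + (4) = -68; answer -68
Part 4: B3 = -68; r = -30; cross terms: (-19*-16 - -2*-28)=248, (-2*-30 - 34*-16)=604, (34*18 - -30*-30)=-288, (-30*-28 - -19*18)=1182; twice the area = |1746| = 1746; area = 873; boundary points = 1 + 2 + 16 + 1 = 20; strictly interior points = area - boundary/2 + 1 = 864; answer 864

864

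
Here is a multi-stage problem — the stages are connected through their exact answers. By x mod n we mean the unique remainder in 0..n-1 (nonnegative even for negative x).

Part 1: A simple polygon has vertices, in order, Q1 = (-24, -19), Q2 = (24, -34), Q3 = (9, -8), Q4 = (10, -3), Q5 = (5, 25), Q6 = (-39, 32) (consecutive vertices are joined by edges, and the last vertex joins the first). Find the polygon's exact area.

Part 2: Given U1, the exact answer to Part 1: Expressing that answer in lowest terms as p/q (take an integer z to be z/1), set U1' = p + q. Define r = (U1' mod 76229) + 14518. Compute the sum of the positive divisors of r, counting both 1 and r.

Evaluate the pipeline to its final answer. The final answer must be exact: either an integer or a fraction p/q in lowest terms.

16694

Part 1: cross terms: (-24*-34 - 24*-19)=1272, (24*-8 - 9*-34)=114, (9*-3 - 10*-8)=53, (10*25 - 5*-3)=265, (5*32 - -39*25)=1135, (-39*-19 - -24*32)=1509; twice the area = |4348| = 4348; area = 2174; answer 2174
Part 2: U1 = 2174; threaded value p + q = 2175; r = 16693; 16693 is prime, so its only divisors are 1 and 16693; sigma = 1 + 16693 = 16694; answer 16694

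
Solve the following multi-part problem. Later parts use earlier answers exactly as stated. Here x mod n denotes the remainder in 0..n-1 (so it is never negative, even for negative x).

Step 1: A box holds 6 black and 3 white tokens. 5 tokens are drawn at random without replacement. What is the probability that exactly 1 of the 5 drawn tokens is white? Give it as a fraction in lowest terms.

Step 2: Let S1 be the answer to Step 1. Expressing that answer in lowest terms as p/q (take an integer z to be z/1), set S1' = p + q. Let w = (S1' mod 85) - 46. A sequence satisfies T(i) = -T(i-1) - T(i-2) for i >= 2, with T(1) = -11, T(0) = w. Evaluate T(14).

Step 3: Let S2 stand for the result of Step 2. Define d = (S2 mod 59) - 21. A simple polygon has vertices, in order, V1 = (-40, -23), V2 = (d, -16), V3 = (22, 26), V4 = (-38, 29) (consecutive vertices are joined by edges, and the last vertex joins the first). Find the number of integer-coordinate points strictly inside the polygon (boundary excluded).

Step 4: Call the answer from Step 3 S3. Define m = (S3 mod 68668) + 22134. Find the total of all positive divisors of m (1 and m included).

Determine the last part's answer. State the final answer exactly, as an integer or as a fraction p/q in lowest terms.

37314

Step 1: total draws C(9,5) = 126; favorable C(3,1)*C(6,4) = 45; P = 5/14; answer 5/14
Step 2: S1 = 5/14; threaded value p + q = 19; w = -27; T(2) = -1*(-11) - 1*(-27) = 38; iterating: T(2)=38, T(3)=-27, T(4)=-11, T(5)=38, T(6)=-27, T(7)=-11, T(8)=38, T(9)=-27, T(10)=-11, T(11)=38, T(12)=-27, T(13)=-11, T(14)=38; answer 38
Step 3: S2 = 38; d = 17; cross terms: (-40*-16 - 17*-23)=1031, (17*26 - 22*-16)=794, (22*29 - -38*26)=1626, (-38*-23 - -40*29)=2034; twice the area = |5485| = 5485; area = 5485/2; boundary points = 1 + 1 + 3 + 2 = 7; strictly interior points = area - boundary/2 + 1 = 2740; answer 2740
Step 4: S3 = 2740; m = 24874; 24874 = 2 * 12437; sigma = (1 + 2) * (1 + 12437) = 3 * 12438 = 37314; answer 37314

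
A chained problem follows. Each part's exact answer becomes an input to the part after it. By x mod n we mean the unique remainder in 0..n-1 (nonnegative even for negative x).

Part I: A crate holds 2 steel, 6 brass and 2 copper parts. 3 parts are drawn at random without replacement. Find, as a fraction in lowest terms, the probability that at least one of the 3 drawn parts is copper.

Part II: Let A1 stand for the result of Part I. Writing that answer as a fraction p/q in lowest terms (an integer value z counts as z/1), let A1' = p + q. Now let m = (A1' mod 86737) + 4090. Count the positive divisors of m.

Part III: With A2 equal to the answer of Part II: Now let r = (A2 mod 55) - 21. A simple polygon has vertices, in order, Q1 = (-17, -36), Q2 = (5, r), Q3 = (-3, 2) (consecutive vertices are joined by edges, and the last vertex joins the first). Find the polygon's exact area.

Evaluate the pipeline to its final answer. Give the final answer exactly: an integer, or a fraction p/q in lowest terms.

271

Part I: total draws C(10,3) = 120; complement C(8,3) = 56; favorable 120 - 56 = 64; P = 8/15; answer 8/15
Part II: A1 = 8/15; threaded value p + q = 23; m = 4113; 4113 = 3^2 * 457; number of divisors = (2+1) * (1+1) = 6; answer 6
Part III: A2 = 6; r = -15; cross terms: (-17*-15 - 5*-36)=435, (5*2 - -3*-15)=-35, (-3*-36 - -17*2)=142; twice the area = |542| = 542; area = 271; answer 271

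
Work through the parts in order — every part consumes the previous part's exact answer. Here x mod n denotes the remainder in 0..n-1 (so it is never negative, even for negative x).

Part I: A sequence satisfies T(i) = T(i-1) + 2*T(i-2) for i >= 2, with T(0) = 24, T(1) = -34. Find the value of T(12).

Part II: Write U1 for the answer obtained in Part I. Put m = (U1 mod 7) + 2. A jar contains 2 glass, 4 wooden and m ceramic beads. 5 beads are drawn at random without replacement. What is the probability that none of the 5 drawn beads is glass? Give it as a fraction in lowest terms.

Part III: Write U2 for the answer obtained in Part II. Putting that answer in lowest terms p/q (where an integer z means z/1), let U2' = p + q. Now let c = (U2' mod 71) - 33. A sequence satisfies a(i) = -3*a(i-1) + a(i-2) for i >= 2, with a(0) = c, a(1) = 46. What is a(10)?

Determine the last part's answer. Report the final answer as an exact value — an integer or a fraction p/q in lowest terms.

Part I: T(2) = 1*(-34) + 2*(24) = 14; iterating: T(2)=14, T(3)=-54, T(4)=-26, T(5)=-134, T(6)=-186, T(7)=-454, T(8)=-826, T(9)=-1734, T(10)=-3386, T(11)=-6854, T(12)=-13626; answer -13626
Part II: U1 = -13626; m = 5; total draws C(11,5) = 462; favorable C(9,5) = 126; P = 3/11; answer 3/11
Part III: U2 = 3/11; threaded value p + q = 14; c = -19; a(2) = -3*(46) + 1*(-19) = -157; iterating: a(2)=-157, a(3)=517, a(4)=-1708, a(5)=5641, a(6)=-18631, a(7)=61534, a(8)=-203233, a(9)=671233, a(10)=-2216932; answer -2216932

-2216932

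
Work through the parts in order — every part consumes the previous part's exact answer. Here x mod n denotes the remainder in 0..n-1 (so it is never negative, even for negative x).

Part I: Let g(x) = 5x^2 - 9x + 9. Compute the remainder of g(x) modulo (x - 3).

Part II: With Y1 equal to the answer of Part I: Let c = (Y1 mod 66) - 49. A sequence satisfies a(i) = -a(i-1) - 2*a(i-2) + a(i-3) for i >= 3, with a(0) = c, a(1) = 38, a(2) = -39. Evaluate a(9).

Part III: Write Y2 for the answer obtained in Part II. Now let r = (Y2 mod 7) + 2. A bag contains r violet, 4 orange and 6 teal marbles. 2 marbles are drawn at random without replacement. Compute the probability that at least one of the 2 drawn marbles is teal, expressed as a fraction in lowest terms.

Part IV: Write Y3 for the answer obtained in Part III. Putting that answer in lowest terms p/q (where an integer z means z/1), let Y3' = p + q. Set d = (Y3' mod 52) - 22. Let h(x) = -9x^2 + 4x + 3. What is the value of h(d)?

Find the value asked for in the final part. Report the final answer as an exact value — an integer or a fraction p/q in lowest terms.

Part I: remainder = value at the root: 5*(3)^2 - 9*(3)^1 + 9 = (45) + (-27) + (9) = 27; answer 27
Part II: Y1 = 27; c = -22; a(3) = -1*(-39) - 2*(38) + 1*(-22) = -59; iterating: a(3)=-59, a(4)=175, a(5)=-96, a(6)=-313, a(7)=680, a(8)=-150, a(9)=-1523; answer -1523
Part III: Y2 = -1523; r = 5; total draws C(15,2) = 105; complement C(9,2) = 36; favorable 105 - 36 = 69; P = 23/35; answer 23/35
Part IV: Y3 = 23/35; threaded value p + q = 58; d = -16; -9*(-16)^2 + 4*(-16)^1 + 3 = (-2304) + (-64) + (3) = -2365; answer -2365

-2365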